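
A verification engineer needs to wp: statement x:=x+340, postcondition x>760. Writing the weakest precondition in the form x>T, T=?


Formula: wp(x:=E, P) = P[E/x] (substitute E for x in postcondition)
Step 1: Postcondition: x>760
Step 2: Substitute x+340 for x: x+340>760
Step 3: Solve for x: x > 760-340 = 420

420


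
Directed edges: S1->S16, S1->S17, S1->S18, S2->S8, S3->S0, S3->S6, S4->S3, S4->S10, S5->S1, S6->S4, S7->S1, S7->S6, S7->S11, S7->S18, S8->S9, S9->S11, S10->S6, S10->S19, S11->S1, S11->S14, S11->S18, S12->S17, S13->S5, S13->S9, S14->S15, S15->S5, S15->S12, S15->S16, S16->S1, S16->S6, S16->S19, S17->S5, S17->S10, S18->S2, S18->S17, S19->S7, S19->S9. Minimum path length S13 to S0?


BFS layer-by-layer from S13:
  dist 0: {S13}
  dist 1: {S5, S9}
  dist 2: {S1, S11}
  dist 3: {S14, S16, S17, S18}
  dist 4: {S2, S6, S10, S15, S19}
  dist 5: {S4, S7, S8, S12}
  dist 6: {S3}
  dist 7: {S0}
  -> S0 reached at distance 7
Shortest path length = 7

7


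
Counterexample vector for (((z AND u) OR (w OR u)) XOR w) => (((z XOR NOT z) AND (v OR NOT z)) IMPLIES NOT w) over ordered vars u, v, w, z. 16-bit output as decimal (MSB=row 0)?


F1 = (((z AND u) OR (w OR u)) XOR w)
F2 = (((z XOR NOT z) AND (v OR NOT z)) IMPLIES NOT w)
Counterexample to F1=>F2 is where F1=1 and F2=0.
Evaluate each row (bits = u,v,w,z, MSB first):
  row 0 [0000]: F1=0 F2=1 -> F1&~F2 -> 0
  row 1 [0001]: F1=0 F2=1 -> F1&~F2 -> 0
  row 2 [0010]: F1=0 F2=0 -> F1&~F2 -> 0
  row 3 [0011]: F1=0 F2=1 -> F1&~F2 -> 0
  row 4 [0100]: F1=0 F2=1 -> F1&~F2 -> 0
  row 5 [0101]: F1=0 F2=1 -> F1&~F2 -> 0
  row 6 [0110]: F1=0 F2=0 -> F1&~F2 -> 0
  row 7 [0111]: F1=0 F2=0 -> F1&~F2 -> 0
  row 8 [1000]: F1=1 F2=1 -> F1&~F2 -> 0
  row 9 [1001]: F1=1 F2=1 -> F1&~F2 -> 0
  row 10 [1010]: F1=0 F2=0 -> F1&~F2 -> 0
  row 11 [1011]: F1=0 F2=1 -> F1&~F2 -> 0
  row 12 [1100]: F1=1 F2=1 -> F1&~F2 -> 0
  row 13 [1101]: F1=1 F2=1 -> F1&~F2 -> 0
  row 14 [1110]: F1=0 F2=0 -> F1&~F2 -> 0
  row 15 [1111]: F1=0 F2=0 -> F1&~F2 -> 0
Full result column, 4 rows per line (u,v fixed per line; w,z runs 00..11 left to right):
  rows 0-3 [u,v=00]: 0000  = hex 0
  rows 4-7 [u,v=01]: 0000  = hex 0
  rows 8-11 [u,v=10]: 0000  = hex 0
  rows 12-15 [u,v=11]: 0000  = hex 0
Counterexample vector (row 0 .. row 15) = 0000000000000000
Output column grouped in 4s = 0000 0000 0000 0000 = 0x0000
Convert to decimal digit by digit (value = value*16 + digit):
  0 -> 0
  0*16 + 0 = 0
  0*16 + 0 = 0
  0*16 + 0 = 0
Decimal = 0

0


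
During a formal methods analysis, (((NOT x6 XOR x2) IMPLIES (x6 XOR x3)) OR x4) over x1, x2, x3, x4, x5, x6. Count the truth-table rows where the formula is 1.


Formula: (((NOT x6 XOR x2) IMPLIES (x6 XOR x3)) OR x4) over 6 vars (64 rows)
Evaluate each row (x1, x2, x3, x4, x5, x6 as bits, MSB first):
  row 0 [000000]: (((NOT 0 XOR 0) IMPLIES (0 XOR 0)) OR 0) -> 0
  row 1 [000001]: (((NOT 1 XOR 0) IMPLIES (1 XOR 0)) OR 0) -> 1
  row 2 [000010]: (((NOT 0 XOR 0) IMPLIES (0 XOR 0)) OR 0) -> 0
  row 3 [000011]: (((NOT 1 XOR 0) IMPLIES (1 XOR 0)) OR 0) -> 1
  row 4 [000100]: (((NOT 0 XOR 0) IMPLIES (0 XOR 0)) OR 1) -> 1
  (every remaining row is evaluated the same way; all 64 results are listed next)
Full result column, 8 rows per line (x1,x2,x3 fixed per line; x4,x5,x6 runs 000..111 left to right):
  rows 0-7 [x1,x2,x3=000]: 01011111  (ones: 6)
  rows 8-15 [x1,x2,x3=001]: 11111111  (ones: 8)
  rows 16-23 [x1,x2,x3=010]: 11111111  (ones: 8)
  rows 24-31 [x1,x2,x3=011]: 10101111  (ones: 6)
  rows 32-39 [x1,x2,x3=100]: 01011111  (ones: 6)
  rows 40-47 [x1,x2,x3=101]: 11111111  (ones: 8)
  rows 48-55 [x1,x2,x3=110]: 11111111  (ones: 8)
  rows 56-63 [x1,x2,x3=111]: 10101111  (ones: 6)
Count of 1-rows = 6+8+8+6+6+8+8+6 = 56

56


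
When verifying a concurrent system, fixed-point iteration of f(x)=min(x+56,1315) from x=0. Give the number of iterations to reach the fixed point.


Step 1: x=0, cap=1315, increment=56
Step 2: x grows by 56 each step until capped at 1315; fixed point is x=1315
Step 3: iterations = ceil(1315/56) = 24

24


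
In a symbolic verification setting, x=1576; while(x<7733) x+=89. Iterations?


Step 1: x goes from 1576 toward 7733 by 89; the body runs while x<7733, so iterations = ceil((bound-start)/step)
Step 2: Distance=6157
Step 3: ceil(6157/89)=70

70


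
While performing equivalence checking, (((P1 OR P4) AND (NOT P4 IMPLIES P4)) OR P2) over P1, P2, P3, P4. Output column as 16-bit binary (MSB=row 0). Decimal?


Formula: (((P1 OR P4) AND (NOT P4 IMPLIES P4)) OR P2) over P1, P2, P3, P4 (16 rows)
Evaluate each row (bits = P1,P2,P3,P4, MSB first):
  row 0 [0000]: (((0 OR 0) AND (NOT 0 IMPLIES 0)) OR 0) -> 0
  row 1 [0001]: (((0 OR 1) AND (NOT 1 IMPLIES 1)) OR 0) -> 1
  row 2 [0010]: (((0 OR 0) AND (NOT 0 IMPLIES 0)) OR 0) -> 0
  row 3 [0011]: (((0 OR 1) AND (NOT 1 IMPLIES 1)) OR 0) -> 1
  row 4 [0100]: (((0 OR 0) AND (NOT 0 IMPLIES 0)) OR 1) -> 1
  row 5 [0101]: (((0 OR 1) AND (NOT 1 IMPLIES 1)) OR 1) -> 1
  row 6 [0110]: (((0 OR 0) AND (NOT 0 IMPLIES 0)) OR 1) -> 1
  row 7 [0111]: (((0 OR 1) AND (NOT 1 IMPLIES 1)) OR 1) -> 1
  row 8 [1000]: (((1 OR 0) AND (NOT 0 IMPLIES 0)) OR 0) -> 0
  row 9 [1001]: (((1 OR 1) AND (NOT 1 IMPLIES 1)) OR 0) -> 1
  row 10 [1010]: (((1 OR 0) AND (NOT 0 IMPLIES 0)) OR 0) -> 0
  row 11 [1011]: (((1 OR 1) AND (NOT 1 IMPLIES 1)) OR 0) -> 1
  row 12 [1100]: (((1 OR 0) AND (NOT 0 IMPLIES 0)) OR 1) -> 1
  row 13 [1101]: (((1 OR 1) AND (NOT 1 IMPLIES 1)) OR 1) -> 1
  row 14 [1110]: (((1 OR 0) AND (NOT 0 IMPLIES 0)) OR 1) -> 1
  row 15 [1111]: (((1 OR 1) AND (NOT 1 IMPLIES 1)) OR 1) -> 1
Full result column, 4 rows per line (P1,P2 fixed per line; P3,P4 runs 00..11 left to right):
  rows 0-3 [P1,P2=00]: 0101  = hex 5
  rows 4-7 [P1,P2=01]: 1111  = hex F
  rows 8-11 [P1,P2=10]: 0101  = hex 5
  rows 12-15 [P1,P2=11]: 1111  = hex F
Output column (row 0 .. row 15) = 0101111101011111
Output column grouped in 4s = 0101 1111 0101 1111 = 0x5F5F
Convert to decimal digit by digit (value = value*16 + digit):
  5 -> 5
  5*16 + 15 (F) = 95
  95*16 + 5 = 1525
  1525*16 + 15 (F) = 24415
Decimal = 24415

24415


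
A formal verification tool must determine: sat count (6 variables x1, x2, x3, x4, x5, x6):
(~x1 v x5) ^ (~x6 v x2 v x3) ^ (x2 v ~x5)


CNF with 3 clauses over 6 vars (64 assignments).
An assignment satisfies CNF iff every clause has >=1 true literal.
Check each row (bits = x1,x2,x3,x4,x5,x6; clause T/F shown):
  row 0 [000000]: clauses=TTT -> 1
  row 1 [000001]: clauses=TFT -> 0
  row 2 [000010]: clauses=TTF -> 0
  row 3 [000011]: clauses=TFF -> 0
  row 4 [000100]: clauses=TTT -> 1
  (every remaining row is evaluated the same way; all 64 results are listed next)
Full result column, 8 rows per line (x1,x2,x3 fixed per line; x4,x5,x6 runs 000..111 left to right):
  rows 0-7 [x1,x2,x3=000]: 10001000  (ones: 2)
  rows 8-15 [x1,x2,x3=001]: 11001100  (ones: 4)
  rows 16-23 [x1,x2,x3=010]: 11111111  (ones: 8)
  rows 24-31 [x1,x2,x3=011]: 11111111  (ones: 8)
  rows 32-39 [x1,x2,x3=100]: 00000000  (ones: 0)
  rows 40-47 [x1,x2,x3=101]: 00000000  (ones: 0)
  rows 48-55 [x1,x2,x3=110]: 00110011  (ones: 4)
  rows 56-63 [x1,x2,x3=111]: 00110011  (ones: 4)
Satisfying assignments = 2+4+8+8+0+0+4+4 = 30

30


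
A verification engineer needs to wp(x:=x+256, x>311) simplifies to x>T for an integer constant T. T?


Formula: wp(x:=E, P) = P[E/x] (substitute E for x in postcondition)
Step 1: Postcondition: x>311
Step 2: Substitute x+256 for x: x+256>311
Step 3: Solve for x: x > 311-256 = 55

55


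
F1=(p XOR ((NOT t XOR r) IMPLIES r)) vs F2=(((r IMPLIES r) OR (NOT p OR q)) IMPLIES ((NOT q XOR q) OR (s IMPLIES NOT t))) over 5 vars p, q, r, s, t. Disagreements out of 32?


F1 = (p XOR ((NOT t XOR r) IMPLIES r))
F2 = (((r IMPLIES r) OR (NOT p OR q)) IMPLIES ((NOT q XOR q) OR (s IMPLIES NOT t)))
Evaluate both on each of 32 rows (bits = p,q,r,s,t):
  row 0 [00000]: F1=0 F2=1 (differ) -> 1
  row 1 [00001]: F1=1 F2=1 -> 0
  row 2 [00010]: F1=0 F2=1 (differ) -> 1
  row 3 [00011]: F1=1 F2=1 -> 0
  row 4 [00100]: F1=1 F2=1 -> 0
  row 5 [00101]: F1=1 F2=1 -> 0
  row 6 [00110]: F1=1 F2=1 -> 0
  row 7 [00111]: F1=1 F2=1 -> 0
  row 8 [01000]: F1=0 F2=1 (differ) -> 1
  row 9 [01001]: F1=1 F2=1 -> 0
  row 10 [01010]: F1=0 F2=1 (differ) -> 1
  row 11 [01011]: F1=1 F2=1 -> 0
  row 12 [01100]: F1=1 F2=1 -> 0
  row 13 [01101]: F1=1 F2=1 -> 0
  row 14 [01110]: F1=1 F2=1 -> 0
  row 15 [01111]: F1=1 F2=1 -> 0
  row 16 [10000]: F1=1 F2=1 -> 0
  row 17 [10001]: F1=0 F2=1 (differ) -> 1
  row 18 [10010]: F1=1 F2=1 -> 0
  row 19 [10011]: F1=0 F2=1 (differ) -> 1
  row 20 [10100]: F1=0 F2=1 (differ) -> 1
  row 21 [10101]: F1=0 F2=1 (differ) -> 1
  row 22 [10110]: F1=0 F2=1 (differ) -> 1
  row 23 [10111]: F1=0 F2=1 (differ) -> 1
  row 24 [11000]: F1=1 F2=1 -> 0
  row 25 [11001]: F1=0 F2=1 (differ) -> 1
  row 26 [11010]: F1=1 F2=1 -> 0
  row 27 [11011]: F1=0 F2=1 (differ) -> 1
  row 28 [11100]: F1=0 F2=1 (differ) -> 1
  row 29 [11101]: F1=0 F2=1 (differ) -> 1
  row 30 [11110]: F1=0 F2=1 (differ) -> 1
  row 31 [11111]: F1=0 F2=1 (differ) -> 1
Full result column, 8 rows per line (p,q fixed per line; r,s,t runs 000..111 left to right):
  rows 0-7 [p,q=00]: 10100000  (ones: 2)
  rows 8-15 [p,q=01]: 10100000  (ones: 2)
  rows 16-23 [p,q=10]: 01011111  (ones: 6)
  rows 24-31 [p,q=11]: 01011111  (ones: 6)
Disagreements = 2+2+6+6 = 16

16


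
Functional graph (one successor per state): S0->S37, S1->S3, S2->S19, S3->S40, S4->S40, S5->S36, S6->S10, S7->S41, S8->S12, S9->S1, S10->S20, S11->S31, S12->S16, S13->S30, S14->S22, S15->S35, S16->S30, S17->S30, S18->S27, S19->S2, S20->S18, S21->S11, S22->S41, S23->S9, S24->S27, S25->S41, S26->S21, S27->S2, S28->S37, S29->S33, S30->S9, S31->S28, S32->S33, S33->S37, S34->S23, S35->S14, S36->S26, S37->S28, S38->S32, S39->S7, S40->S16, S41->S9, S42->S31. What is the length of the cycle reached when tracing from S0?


Trace from S0 until a state repeats:
  S0 -> S37 -> S28 -> S37
S37 first seen at step 1, revisited at step 3.
Cycle length = 3 - 1 = 2

2


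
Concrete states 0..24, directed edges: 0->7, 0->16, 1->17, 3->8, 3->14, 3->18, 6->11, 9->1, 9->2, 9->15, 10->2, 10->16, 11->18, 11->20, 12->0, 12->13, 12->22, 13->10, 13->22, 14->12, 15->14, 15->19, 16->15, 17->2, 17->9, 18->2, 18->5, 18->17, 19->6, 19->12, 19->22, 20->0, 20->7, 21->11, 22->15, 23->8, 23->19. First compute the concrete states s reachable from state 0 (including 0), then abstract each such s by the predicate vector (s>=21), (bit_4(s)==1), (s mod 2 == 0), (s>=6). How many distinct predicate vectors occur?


BFS from 0:
Concrete reachable: {0, 1, 2, 5, 6, 7, 9, 10, 11, 12, 13, 14, 15, 16, 17, 18, 19, 20, 22}
Abstract via predicates (s>=21), (bit_4(s)==1), (s mod 2 == 0), (s>=6):
  (0,0,0,0) <- {1, 5}
  (0,0,0,1) <- {7, 9, 11, 13, 15}
  (0,0,1,0) <- {0, 2}
  (0,0,1,1) <- {6, 10, 12, 14}
  (0,1,0,1) <- {17, 19}
  (0,1,1,1) <- {16, 18, 20}
  (1,1,1,1) <- {22}
Distinct abstract states = 7

7


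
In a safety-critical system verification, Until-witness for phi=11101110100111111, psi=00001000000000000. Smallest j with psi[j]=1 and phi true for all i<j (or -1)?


(phi U psi) at 0: need smallest j with psi[j]=1 and phi[i]=1 for all i in [0,j).
Scan from step 0:
  step 0: phi=1, psi=0 -> continue
  step 1: phi=1, psi=0 -> continue
  step 2: phi=1, psi=0 -> continue
  step 3: phi=0 -> phi-prefix broken from here
  step 4: psi=1 but phi already failed -> not a witness
  end of trace: no witness -> -1
Witness step = -1

-1


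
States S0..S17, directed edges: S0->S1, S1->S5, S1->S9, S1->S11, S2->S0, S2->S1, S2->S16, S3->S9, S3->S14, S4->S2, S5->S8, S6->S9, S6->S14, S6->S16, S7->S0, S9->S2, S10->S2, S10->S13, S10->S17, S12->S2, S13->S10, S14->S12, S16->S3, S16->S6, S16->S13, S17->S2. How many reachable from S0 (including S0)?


BFS from S0:
  layer 0: {S0}
  layer 1: {S1}
  layer 2: {S5, S9, S11}
  layer 3: {S2, S8}
  layer 4: {S16}
  layer 5: {S3, S6, S13}
  layer 6: {S10, S14}
  layer 7: {S12, S17}
Reachable set: {S0, S1, S2, S3, S5, S6, S8, S9, S10, S11, S12, S13, S14, S16, S17}
Count = 15

15


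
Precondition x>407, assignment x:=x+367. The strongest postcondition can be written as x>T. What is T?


Formula: sp(P, x:=E) = exists old_x. (x = E[old_x/x]) AND P[old_x/x] (old_x is the value of x before the assignment; eliminate old_x by solving x = E[old_x/x] for old_x)
Step 1: Precondition P: x>407, i.e. old_x > 407
Step 2: Assignment gives x = old_x + 367, so old_x = x - 367
Step 3: Substitute into P: x - 367 > 407
Step 4: Simplify: x > 407+367 = 774

774


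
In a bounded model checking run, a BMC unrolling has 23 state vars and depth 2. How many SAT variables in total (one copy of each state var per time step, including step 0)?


BMC unrolls to depth k, creating one copy of each state var for steps 0..k.
Step count = 2 + 1 = 3 (steps 0 through 2)
Vars per step = 23
Total = 23 * 3 = 69

69


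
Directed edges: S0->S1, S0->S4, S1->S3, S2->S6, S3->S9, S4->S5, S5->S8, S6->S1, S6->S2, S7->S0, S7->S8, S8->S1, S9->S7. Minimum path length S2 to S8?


BFS layer-by-layer from S2:
  dist 0: {S2}
  dist 1: {S6}
  dist 2: {S1}
  dist 3: {S3}
  dist 4: {S9}
  dist 5: {S7}
  dist 6: {S0, S8}
  -> S8 reached at distance 6
Shortest path length = 6

6


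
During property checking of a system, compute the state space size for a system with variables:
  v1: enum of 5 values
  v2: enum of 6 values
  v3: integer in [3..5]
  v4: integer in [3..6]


State space = product of domain sizes of all variables.
Domain sizes:
  v1 (enum of 5 values): 5
  v2 (enum of 6 values): 6
  v3 (integer in [3..5]): 3
  v4 (integer in [3..6]): 4
Product = 5 * 6 * 3 * 4 = 360

360


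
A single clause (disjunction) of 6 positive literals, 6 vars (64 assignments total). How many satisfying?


Step 1: Total=2^6=64
Step 2: Unsat when all 6 false: 2^0=1
Step 3: Sat=64-1=63

63


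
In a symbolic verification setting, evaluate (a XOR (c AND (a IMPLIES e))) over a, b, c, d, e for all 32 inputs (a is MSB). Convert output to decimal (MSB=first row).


Formula: (a XOR (c AND (a IMPLIES e))) over a, b, c, d, e (32 rows)
Evaluate each row (bits = a,b,c,d,e, MSB first):
  row 0 [00000]: (0 XOR (0 AND (0 IMPLIES 0))) -> 0
  row 1 [00001]: (0 XOR (0 AND (0 IMPLIES 1))) -> 0
  row 2 [00010]: (0 XOR (0 AND (0 IMPLIES 0))) -> 0
  row 3 [00011]: (0 XOR (0 AND (0 IMPLIES 1))) -> 0
  row 4 [00100]: (0 XOR (1 AND (0 IMPLIES 0))) -> 1
  row 5 [00101]: (0 XOR (1 AND (0 IMPLIES 1))) -> 1
  row 6 [00110]: (0 XOR (1 AND (0 IMPLIES 0))) -> 1
  row 7 [00111]: (0 XOR (1 AND (0 IMPLIES 1))) -> 1
  row 8 [01000]: (0 XOR (0 AND (0 IMPLIES 0))) -> 0
  row 9 [01001]: (0 XOR (0 AND (0 IMPLIES 1))) -> 0
  row 10 [01010]: (0 XOR (0 AND (0 IMPLIES 0))) -> 0
  row 11 [01011]: (0 XOR (0 AND (0 IMPLIES 1))) -> 0
  row 12 [01100]: (0 XOR (1 AND (0 IMPLIES 0))) -> 1
  row 13 [01101]: (0 XOR (1 AND (0 IMPLIES 1))) -> 1
  row 14 [01110]: (0 XOR (1 AND (0 IMPLIES 0))) -> 1
  row 15 [01111]: (0 XOR (1 AND (0 IMPLIES 1))) -> 1
  row 16 [10000]: (1 XOR (0 AND (1 IMPLIES 0))) -> 1
  row 17 [10001]: (1 XOR (0 AND (1 IMPLIES 1))) -> 1
  row 18 [10010]: (1 XOR (0 AND (1 IMPLIES 0))) -> 1
  row 19 [10011]: (1 XOR (0 AND (1 IMPLIES 1))) -> 1
  row 20 [10100]: (1 XOR (1 AND (1 IMPLIES 0))) -> 1
  row 21 [10101]: (1 XOR (1 AND (1 IMPLIES 1))) -> 0
  row 22 [10110]: (1 XOR (1 AND (1 IMPLIES 0))) -> 1
  row 23 [10111]: (1 XOR (1 AND (1 IMPLIES 1))) -> 0
  row 24 [11000]: (1 XOR (0 AND (1 IMPLIES 0))) -> 1
  row 25 [11001]: (1 XOR (0 AND (1 IMPLIES 1))) -> 1
  row 26 [11010]: (1 XOR (0 AND (1 IMPLIES 0))) -> 1
  row 27 [11011]: (1 XOR (0 AND (1 IMPLIES 1))) -> 1
  row 28 [11100]: (1 XOR (1 AND (1 IMPLIES 0))) -> 1
  row 29 [11101]: (1 XOR (1 AND (1 IMPLIES 1))) -> 0
  row 30 [11110]: (1 XOR (1 AND (1 IMPLIES 0))) -> 1
  row 31 [11111]: (1 XOR (1 AND (1 IMPLIES 1))) -> 0
Full result column, 4 rows per line (a,b,c fixed per line; d,e runs 00..11 left to right):
  rows 0-3 [a,b,c=000]: 0000  = hex 0
  rows 4-7 [a,b,c=001]: 1111  = hex F
  rows 8-11 [a,b,c=010]: 0000  = hex 0
  rows 12-15 [a,b,c=011]: 1111  = hex F
  rows 16-19 [a,b,c=100]: 1111  = hex F
  rows 20-23 [a,b,c=101]: 1010  = hex A
  rows 24-27 [a,b,c=110]: 1111  = hex F
  rows 28-31 [a,b,c=111]: 1010  = hex A
Output column (row 0 .. row 31) = 00001111000011111111101011111010
Output column grouped in 4s = 0000 1111 0000 1111 1111 1010 1111 1010 = 0x0F0FFAFA
Convert to decimal digit by digit (value = value*16 + digit):
  0 -> 0
  0*16 + 15 (F) = 15
  15*16 + 0 = 240
  240*16 + 15 (F) = 3855
  3855*16 + 15 (F) = 61695
  61695*16 + 10 (A) = 987130
  987130*16 + 15 (F) = 15794095
  15794095*16 + 10 (A) = 252705530
Decimal = 252705530

252705530


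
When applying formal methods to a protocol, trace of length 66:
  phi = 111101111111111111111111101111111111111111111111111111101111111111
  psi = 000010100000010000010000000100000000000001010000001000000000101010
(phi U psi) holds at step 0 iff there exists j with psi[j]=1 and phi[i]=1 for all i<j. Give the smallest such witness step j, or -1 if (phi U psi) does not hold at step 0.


(phi U psi) at 0: need smallest j with psi[j]=1 and phi[i]=1 for all i in [0,j).
Scan from step 0:
  step 0: phi=1, psi=0 -> continue
  step 1: phi=1, psi=0 -> continue
  step 2: phi=1, psi=0 -> continue
  step 3: phi=1, psi=0 -> continue
  step 4: psi=1 and phi held for [0,4) -> witness found
Witness step = 4

4


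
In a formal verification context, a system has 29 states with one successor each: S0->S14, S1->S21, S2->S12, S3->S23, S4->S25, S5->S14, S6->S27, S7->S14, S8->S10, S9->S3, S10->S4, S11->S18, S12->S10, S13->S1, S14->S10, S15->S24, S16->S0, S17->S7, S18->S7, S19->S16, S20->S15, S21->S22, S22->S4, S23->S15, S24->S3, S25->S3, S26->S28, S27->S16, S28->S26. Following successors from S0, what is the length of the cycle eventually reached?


Trace from S0 until a state repeats:
  S0 -> S14 -> S10 -> S4 -> S25 -> S3 -> S23 -> S15 -> S24 -> S3
S3 first seen at step 5, revisited at step 9.
Cycle length = 9 - 5 = 4

4


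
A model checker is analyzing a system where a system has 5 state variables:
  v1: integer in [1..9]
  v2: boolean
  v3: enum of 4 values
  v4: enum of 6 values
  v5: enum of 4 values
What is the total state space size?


State space = product of domain sizes of all variables.
Domain sizes:
  v1 (integer in [1..9]): 9
  v2 (boolean): 2
  v3 (enum of 4 values): 4
  v4 (enum of 6 values): 6
  v5 (enum of 4 values): 4
Product = 9 * 2 * 4 * 6 * 4 = 1728

1728


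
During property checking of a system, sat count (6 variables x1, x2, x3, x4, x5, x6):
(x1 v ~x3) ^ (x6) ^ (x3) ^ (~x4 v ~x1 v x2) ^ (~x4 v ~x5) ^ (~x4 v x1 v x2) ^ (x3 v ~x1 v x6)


CNF with 7 clauses over 6 vars (64 assignments).
An assignment satisfies CNF iff every clause has >=1 true literal.
Check each row (bits = x1,x2,x3,x4,x5,x6; clause T/F shown):
  row 0 [000000]: clauses=TFFTTTT -> 0
  row 1 [000001]: clauses=TTFTTTT -> 0
  row 2 [000010]: clauses=TFFTTTT -> 0
  row 3 [000011]: clauses=TTFTTTT -> 0
  row 4 [000100]: clauses=TFFTTFT -> 0
  (every remaining row is evaluated the same way; all 64 results are listed next)
Full result column, 8 rows per line (x1,x2,x3 fixed per line; x4,x5,x6 runs 000..111 left to right):
  rows 0-7 [x1,x2,x3=000]: 00000000  (ones: 0)
  rows 8-15 [x1,x2,x3=001]: 00000000  (ones: 0)
  rows 16-23 [x1,x2,x3=010]: 00000000  (ones: 0)
  rows 24-31 [x1,x2,x3=011]: 00000000  (ones: 0)
  rows 32-39 [x1,x2,x3=100]: 00000000  (ones: 0)
  rows 40-47 [x1,x2,x3=101]: 01010000  (ones: 2)
  rows 48-55 [x1,x2,x3=110]: 00000000  (ones: 0)
  rows 56-63 [x1,x2,x3=111]: 01010100  (ones: 3)
Satisfying assignments = 0+0+0+0+0+2+0+3 = 5

5


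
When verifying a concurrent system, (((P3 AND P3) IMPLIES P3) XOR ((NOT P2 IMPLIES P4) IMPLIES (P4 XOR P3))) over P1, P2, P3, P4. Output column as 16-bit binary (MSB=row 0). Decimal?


Formula: (((P3 AND P3) IMPLIES P3) XOR ((NOT P2 IMPLIES P4) IMPLIES (P4 XOR P3))) over P1, P2, P3, P4 (16 rows)
Evaluate each row (bits = P1,P2,P3,P4, MSB first):
  row 0 [0000]: (((0 AND 0) IMPLIES 0) XOR ((NOT 0 IMPLIES 0) IMPLIES (0 XOR 0))) -> 0
  row 1 [0001]: (((0 AND 0) IMPLIES 0) XOR ((NOT 0 IMPLIES 1) IMPLIES (1 XOR 0))) -> 0
  row 2 [0010]: (((1 AND 1) IMPLIES 1) XOR ((NOT 0 IMPLIES 0) IMPLIES (0 XOR 1))) -> 0
  row 3 [0011]: (((1 AND 1) IMPLIES 1) XOR ((NOT 0 IMPLIES 1) IMPLIES (1 XOR 1))) -> 1
  row 4 [0100]: (((0 AND 0) IMPLIES 0) XOR ((NOT 1 IMPLIES 0) IMPLIES (0 XOR 0))) -> 1
  row 5 [0101]: (((0 AND 0) IMPLIES 0) XOR ((NOT 1 IMPLIES 1) IMPLIES (1 XOR 0))) -> 0
  row 6 [0110]: (((1 AND 1) IMPLIES 1) XOR ((NOT 1 IMPLIES 0) IMPLIES (0 XOR 1))) -> 0
  row 7 [0111]: (((1 AND 1) IMPLIES 1) XOR ((NOT 1 IMPLIES 1) IMPLIES (1 XOR 1))) -> 1
  row 8 [1000]: (((0 AND 0) IMPLIES 0) XOR ((NOT 0 IMPLIES 0) IMPLIES (0 XOR 0))) -> 0
  row 9 [1001]: (((0 AND 0) IMPLIES 0) XOR ((NOT 0 IMPLIES 1) IMPLIES (1 XOR 0))) -> 0
  row 10 [1010]: (((1 AND 1) IMPLIES 1) XOR ((NOT 0 IMPLIES 0) IMPLIES (0 XOR 1))) -> 0
  row 11 [1011]: (((1 AND 1) IMPLIES 1) XOR ((NOT 0 IMPLIES 1) IMPLIES (1 XOR 1))) -> 1
  row 12 [1100]: (((0 AND 0) IMPLIES 0) XOR ((NOT 1 IMPLIES 0) IMPLIES (0 XOR 0))) -> 1
  row 13 [1101]: (((0 AND 0) IMPLIES 0) XOR ((NOT 1 IMPLIES 1) IMPLIES (1 XOR 0))) -> 0
  row 14 [1110]: (((1 AND 1) IMPLIES 1) XOR ((NOT 1 IMPLIES 0) IMPLIES (0 XOR 1))) -> 0
  row 15 [1111]: (((1 AND 1) IMPLIES 1) XOR ((NOT 1 IMPLIES 1) IMPLIES (1 XOR 1))) -> 1
Full result column, 4 rows per line (P1,P2 fixed per line; P3,P4 runs 00..11 left to right):
  rows 0-3 [P1,P2=00]: 0001  = hex 1
  rows 4-7 [P1,P2=01]: 1001  = hex 9
  rows 8-11 [P1,P2=10]: 0001  = hex 1
  rows 12-15 [P1,P2=11]: 1001  = hex 9
Output column (row 0 .. row 15) = 0001100100011001
Output column grouped in 4s = 0001 1001 0001 1001 = 0x1919
Convert to decimal digit by digit (value = value*16 + digit):
  1 -> 1
  1*16 + 9 = 25
  25*16 + 1 = 401
  401*16 + 9 = 6425
Decimal = 6425

6425


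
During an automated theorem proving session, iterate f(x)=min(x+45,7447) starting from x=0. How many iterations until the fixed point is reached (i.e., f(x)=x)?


Step 1: x=0, cap=7447, increment=45
Step 2: x grows by 45 each step until capped at 7447; fixed point is x=7447
Step 3: iterations = ceil(7447/45) = 166

166


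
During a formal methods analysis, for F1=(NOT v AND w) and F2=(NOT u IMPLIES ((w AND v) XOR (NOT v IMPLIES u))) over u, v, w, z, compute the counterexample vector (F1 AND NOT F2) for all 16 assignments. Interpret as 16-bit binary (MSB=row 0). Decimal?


F1 = (NOT v AND w)
F2 = (NOT u IMPLIES ((w AND v) XOR (NOT v IMPLIES u)))
Counterexample to F1=>F2 is where F1=1 and F2=0.
Evaluate each row (bits = u,v,w,z, MSB first):
  row 0 [0000]: F1=0 F2=0 -> F1&~F2 -> 0
  row 1 [0001]: F1=0 F2=0 -> F1&~F2 -> 0
  row 2 [0010]: F1=1 F2=0 -> F1&~F2 -> 1
  row 3 [0011]: F1=1 F2=0 -> F1&~F2 -> 1
  row 4 [0100]: F1=0 F2=1 -> F1&~F2 -> 0
  row 5 [0101]: F1=0 F2=1 -> F1&~F2 -> 0
  row 6 [0110]: F1=0 F2=0 -> F1&~F2 -> 0
  row 7 [0111]: F1=0 F2=0 -> F1&~F2 -> 0
  row 8 [1000]: F1=0 F2=1 -> F1&~F2 -> 0
  row 9 [1001]: F1=0 F2=1 -> F1&~F2 -> 0
  row 10 [1010]: F1=1 F2=1 -> F1&~F2 -> 0
  row 11 [1011]: F1=1 F2=1 -> F1&~F2 -> 0
  row 12 [1100]: F1=0 F2=1 -> F1&~F2 -> 0
  row 13 [1101]: F1=0 F2=1 -> F1&~F2 -> 0
  row 14 [1110]: F1=0 F2=1 -> F1&~F2 -> 0
  row 15 [1111]: F1=0 F2=1 -> F1&~F2 -> 0
Full result column, 4 rows per line (u,v fixed per line; w,z runs 00..11 left to right):
  rows 0-3 [u,v=00]: 0011  = hex 3
  rows 4-7 [u,v=01]: 0000  = hex 0
  rows 8-11 [u,v=10]: 0000  = hex 0
  rows 12-15 [u,v=11]: 0000  = hex 0
Counterexample vector (row 0 .. row 15) = 0011000000000000
Output column grouped in 4s = 0011 0000 0000 0000 = 0x3000
Convert to decimal digit by digit (value = value*16 + digit):
  3 -> 3
  3*16 + 0 = 48
  48*16 + 0 = 768
  768*16 + 0 = 12288
Decimal = 12288

12288


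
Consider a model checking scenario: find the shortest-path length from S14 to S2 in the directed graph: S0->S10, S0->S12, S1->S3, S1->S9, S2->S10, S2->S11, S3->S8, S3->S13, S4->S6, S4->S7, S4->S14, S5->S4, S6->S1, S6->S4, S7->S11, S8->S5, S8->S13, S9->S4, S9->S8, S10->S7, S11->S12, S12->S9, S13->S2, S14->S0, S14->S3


BFS layer-by-layer from S14:
  dist 0: {S14}
  dist 1: {S0, S3}
  dist 2: {S8, S10, S12, S13}
  dist 3: {S2, S5, S7, S9}
  -> S2 reached at distance 3
Shortest path length = 3

3


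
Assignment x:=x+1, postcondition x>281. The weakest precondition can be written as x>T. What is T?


Formula: wp(x:=E, P) = P[E/x] (substitute E for x in postcondition)
Step 1: Postcondition: x>281
Step 2: Substitute x+1 for x: x+1>281
Step 3: Solve for x: x > 281-1 = 280

280


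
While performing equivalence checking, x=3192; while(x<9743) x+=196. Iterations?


Step 1: x goes from 3192 toward 9743 by 196; the body runs while x<9743, so iterations = ceil((bound-start)/step)
Step 2: Distance=6551
Step 3: ceil(6551/196)=34

34


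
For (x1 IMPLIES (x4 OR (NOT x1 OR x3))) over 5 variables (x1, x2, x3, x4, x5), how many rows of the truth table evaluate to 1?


Formula: (x1 IMPLIES (x4 OR (NOT x1 OR x3))) over 5 vars (32 rows)
Evaluate each row (x1, x2, x3, x4, x5 as bits, MSB first):
  row 0 [00000]: (0 IMPLIES (0 OR (NOT 0 OR 0))) -> 1
  row 1 [00001]: (0 IMPLIES (0 OR (NOT 0 OR 0))) -> 1
  row 2 [00010]: (0 IMPLIES (1 OR (NOT 0 OR 0))) -> 1
  row 3 [00011]: (0 IMPLIES (1 OR (NOT 0 OR 0))) -> 1
  row 4 [00100]: (0 IMPLIES (0 OR (NOT 0 OR 1))) -> 1
  row 5 [00101]: (0 IMPLIES (0 OR (NOT 0 OR 1))) -> 1
  row 6 [00110]: (0 IMPLIES (1 OR (NOT 0 OR 1))) -> 1
  row 7 [00111]: (0 IMPLIES (1 OR (NOT 0 OR 1))) -> 1
  row 8 [01000]: (0 IMPLIES (0 OR (NOT 0 OR 0))) -> 1
  row 9 [01001]: (0 IMPLIES (0 OR (NOT 0 OR 0))) -> 1
  row 10 [01010]: (0 IMPLIES (1 OR (NOT 0 OR 0))) -> 1
  row 11 [01011]: (0 IMPLIES (1 OR (NOT 0 OR 0))) -> 1
  row 12 [01100]: (0 IMPLIES (0 OR (NOT 0 OR 1))) -> 1
  row 13 [01101]: (0 IMPLIES (0 OR (NOT 0 OR 1))) -> 1
  row 14 [01110]: (0 IMPLIES (1 OR (NOT 0 OR 1))) -> 1
  row 15 [01111]: (0 IMPLIES (1 OR (NOT 0 OR 1))) -> 1
  row 16 [10000]: (1 IMPLIES (0 OR (NOT 1 OR 0))) -> 0
  row 17 [10001]: (1 IMPLIES (0 OR (NOT 1 OR 0))) -> 0
  row 18 [10010]: (1 IMPLIES (1 OR (NOT 1 OR 0))) -> 1
  row 19 [10011]: (1 IMPLIES (1 OR (NOT 1 OR 0))) -> 1
  row 20 [10100]: (1 IMPLIES (0 OR (NOT 1 OR 1))) -> 1
  row 21 [10101]: (1 IMPLIES (0 OR (NOT 1 OR 1))) -> 1
  row 22 [10110]: (1 IMPLIES (1 OR (NOT 1 OR 1))) -> 1
  row 23 [10111]: (1 IMPLIES (1 OR (NOT 1 OR 1))) -> 1
  row 24 [11000]: (1 IMPLIES (0 OR (NOT 1 OR 0))) -> 0
  row 25 [11001]: (1 IMPLIES (0 OR (NOT 1 OR 0))) -> 0
  row 26 [11010]: (1 IMPLIES (1 OR (NOT 1 OR 0))) -> 1
  row 27 [11011]: (1 IMPLIES (1 OR (NOT 1 OR 0))) -> 1
  row 28 [11100]: (1 IMPLIES (0 OR (NOT 1 OR 1))) -> 1
  row 29 [11101]: (1 IMPLIES (0 OR (NOT 1 OR 1))) -> 1
  row 30 [11110]: (1 IMPLIES (1 OR (NOT 1 OR 1))) -> 1
  row 31 [11111]: (1 IMPLIES (1 OR (NOT 1 OR 1))) -> 1
Full result column, 8 rows per line (x1,x2 fixed per line; x3,x4,x5 runs 000..111 left to right):
  rows 0-7 [x1,x2=00]: 11111111  (ones: 8)
  rows 8-15 [x1,x2=01]: 11111111  (ones: 8)
  rows 16-23 [x1,x2=10]: 00111111  (ones: 6)
  rows 24-31 [x1,x2=11]: 00111111  (ones: 6)
Count of 1-rows = 8+8+6+6 = 28

28


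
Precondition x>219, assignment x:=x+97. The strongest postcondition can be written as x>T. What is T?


Formula: sp(P, x:=E) = exists old_x. (x = E[old_x/x]) AND P[old_x/x] (old_x is the value of x before the assignment; eliminate old_x by solving x = E[old_x/x] for old_x)
Step 1: Precondition P: x>219, i.e. old_x > 219
Step 2: Assignment gives x = old_x + 97, so old_x = x - 97
Step 3: Substitute into P: x - 97 > 219
Step 4: Simplify: x > 219+97 = 316

316


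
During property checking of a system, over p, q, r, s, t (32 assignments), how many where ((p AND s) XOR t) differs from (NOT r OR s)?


F1 = ((p AND s) XOR t)
F2 = (NOT r OR s)
Evaluate both on each of 32 rows (bits = p,q,r,s,t):
  row 0 [00000]: F1=0 F2=1 (differ) -> 1
  row 1 [00001]: F1=1 F2=1 -> 0
  row 2 [00010]: F1=0 F2=1 (differ) -> 1
  row 3 [00011]: F1=1 F2=1 -> 0
  row 4 [00100]: F1=0 F2=0 -> 0
  row 5 [00101]: F1=1 F2=0 (differ) -> 1
  row 6 [00110]: F1=0 F2=1 (differ) -> 1
  row 7 [00111]: F1=1 F2=1 -> 0
  row 8 [01000]: F1=0 F2=1 (differ) -> 1
  row 9 [01001]: F1=1 F2=1 -> 0
  row 10 [01010]: F1=0 F2=1 (differ) -> 1
  row 11 [01011]: F1=1 F2=1 -> 0
  row 12 [01100]: F1=0 F2=0 -> 0
  row 13 [01101]: F1=1 F2=0 (differ) -> 1
  row 14 [01110]: F1=0 F2=1 (differ) -> 1
  row 15 [01111]: F1=1 F2=1 -> 0
  row 16 [10000]: F1=0 F2=1 (differ) -> 1
  row 17 [10001]: F1=1 F2=1 -> 0
  row 18 [10010]: F1=1 F2=1 -> 0
  row 19 [10011]: F1=0 F2=1 (differ) -> 1
  row 20 [10100]: F1=0 F2=0 -> 0
  row 21 [10101]: F1=1 F2=0 (differ) -> 1
  row 22 [10110]: F1=1 F2=1 -> 0
  row 23 [10111]: F1=0 F2=1 (differ) -> 1
  row 24 [11000]: F1=0 F2=1 (differ) -> 1
  row 25 [11001]: F1=1 F2=1 -> 0
  row 26 [11010]: F1=1 F2=1 -> 0
  row 27 [11011]: F1=0 F2=1 (differ) -> 1
  row 28 [11100]: F1=0 F2=0 -> 0
  row 29 [11101]: F1=1 F2=0 (differ) -> 1
  row 30 [11110]: F1=1 F2=1 -> 0
  row 31 [11111]: F1=0 F2=1 (differ) -> 1
Full result column, 8 rows per line (p,q fixed per line; r,s,t runs 000..111 left to right):
  rows 0-7 [p,q=00]: 10100110  (ones: 4)
  rows 8-15 [p,q=01]: 10100110  (ones: 4)
  rows 16-23 [p,q=10]: 10010101  (ones: 4)
  rows 24-31 [p,q=11]: 10010101  (ones: 4)
Disagreements = 4+4+4+4 = 16

16


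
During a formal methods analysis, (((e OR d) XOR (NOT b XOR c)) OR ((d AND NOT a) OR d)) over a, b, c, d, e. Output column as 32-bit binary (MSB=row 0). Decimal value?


Formula: (((e OR d) XOR (NOT b XOR c)) OR ((d AND NOT a) OR d)) over a, b, c, d, e (32 rows)
Evaluate each row (bits = a,b,c,d,e, MSB first):
  row 0 [00000]: (((0 OR 0) XOR (NOT 0 XOR 0)) OR ((0 AND NOT 0) OR 0)) -> 1
  row 1 [00001]: (((1 OR 0) XOR (NOT 0 XOR 0)) OR ((0 AND NOT 0) OR 0)) -> 0
  row 2 [00010]: (((0 OR 1) XOR (NOT 0 XOR 0)) OR ((1 AND NOT 0) OR 1)) -> 1
  row 3 [00011]: (((1 OR 1) XOR (NOT 0 XOR 0)) OR ((1 AND NOT 0) OR 1)) -> 1
  row 4 [00100]: (((0 OR 0) XOR (NOT 0 XOR 1)) OR ((0 AND NOT 0) OR 0)) -> 0
  row 5 [00101]: (((1 OR 0) XOR (NOT 0 XOR 1)) OR ((0 AND NOT 0) OR 0)) -> 1
  row 6 [00110]: (((0 OR 1) XOR (NOT 0 XOR 1)) OR ((1 AND NOT 0) OR 1)) -> 1
  row 7 [00111]: (((1 OR 1) XOR (NOT 0 XOR 1)) OR ((1 AND NOT 0) OR 1)) -> 1
  row 8 [01000]: (((0 OR 0) XOR (NOT 1 XOR 0)) OR ((0 AND NOT 0) OR 0)) -> 0
  row 9 [01001]: (((1 OR 0) XOR (NOT 1 XOR 0)) OR ((0 AND NOT 0) OR 0)) -> 1
  row 10 [01010]: (((0 OR 1) XOR (NOT 1 XOR 0)) OR ((1 AND NOT 0) OR 1)) -> 1
  row 11 [01011]: (((1 OR 1) XOR (NOT 1 XOR 0)) OR ((1 AND NOT 0) OR 1)) -> 1
  row 12 [01100]: (((0 OR 0) XOR (NOT 1 XOR 1)) OR ((0 AND NOT 0) OR 0)) -> 1
  row 13 [01101]: (((1 OR 0) XOR (NOT 1 XOR 1)) OR ((0 AND NOT 0) OR 0)) -> 0
  row 14 [01110]: (((0 OR 1) XOR (NOT 1 XOR 1)) OR ((1 AND NOT 0) OR 1)) -> 1
  row 15 [01111]: (((1 OR 1) XOR (NOT 1 XOR 1)) OR ((1 AND NOT 0) OR 1)) -> 1
  row 16 [10000]: (((0 OR 0) XOR (NOT 0 XOR 0)) OR ((0 AND NOT 1) OR 0)) -> 1
  row 17 [10001]: (((1 OR 0) XOR (NOT 0 XOR 0)) OR ((0 AND NOT 1) OR 0)) -> 0
  row 18 [10010]: (((0 OR 1) XOR (NOT 0 XOR 0)) OR ((1 AND NOT 1) OR 1)) -> 1
  row 19 [10011]: (((1 OR 1) XOR (NOT 0 XOR 0)) OR ((1 AND NOT 1) OR 1)) -> 1
  row 20 [10100]: (((0 OR 0) XOR (NOT 0 XOR 1)) OR ((0 AND NOT 1) OR 0)) -> 0
  row 21 [10101]: (((1 OR 0) XOR (NOT 0 XOR 1)) OR ((0 AND NOT 1) OR 0)) -> 1
  row 22 [10110]: (((0 OR 1) XOR (NOT 0 XOR 1)) OR ((1 AND NOT 1) OR 1)) -> 1
  row 23 [10111]: (((1 OR 1) XOR (NOT 0 XOR 1)) OR ((1 AND NOT 1) OR 1)) -> 1
  row 24 [11000]: (((0 OR 0) XOR (NOT 1 XOR 0)) OR ((0 AND NOT 1) OR 0)) -> 0
  row 25 [11001]: (((1 OR 0) XOR (NOT 1 XOR 0)) OR ((0 AND NOT 1) OR 0)) -> 1
  row 26 [11010]: (((0 OR 1) XOR (NOT 1 XOR 0)) OR ((1 AND NOT 1) OR 1)) -> 1
  row 27 [11011]: (((1 OR 1) XOR (NOT 1 XOR 0)) OR ((1 AND NOT 1) OR 1)) -> 1
  row 28 [11100]: (((0 OR 0) XOR (NOT 1 XOR 1)) OR ((0 AND NOT 1) OR 0)) -> 1
  row 29 [11101]: (((1 OR 0) XOR (NOT 1 XOR 1)) OR ((0 AND NOT 1) OR 0)) -> 0
  row 30 [11110]: (((0 OR 1) XOR (NOT 1 XOR 1)) OR ((1 AND NOT 1) OR 1)) -> 1
  row 31 [11111]: (((1 OR 1) XOR (NOT 1 XOR 1)) OR ((1 AND NOT 1) OR 1)) -> 1
Full result column, 4 rows per line (a,b,c fixed per line; d,e runs 00..11 left to right):
  rows 0-3 [a,b,c=000]: 1011  = hex B
  rows 4-7 [a,b,c=001]: 0111  = hex 7
  rows 8-11 [a,b,c=010]: 0111  = hex 7
  rows 12-15 [a,b,c=011]: 1011  = hex B
  rows 16-19 [a,b,c=100]: 1011  = hex B
  rows 20-23 [a,b,c=101]: 0111  = hex 7
  rows 24-27 [a,b,c=110]: 0111  = hex 7
  rows 28-31 [a,b,c=111]: 1011  = hex B
Output column (row 0 .. row 31) = 10110111011110111011011101111011
Output column grouped in 4s = 1011 0111 0111 1011 1011 0111 0111 1011 = 0xB77BB77B
Convert to decimal digit by digit (value = value*16 + digit):
  B -> 11
  11*16 + 7 = 183
  183*16 + 7 = 2935
  2935*16 + 11 (B) = 46971
  46971*16 + 11 (B) = 751547
  751547*16 + 7 = 12024759
  12024759*16 + 7 = 192396151
  192396151*16 + 11 (B) = 3078338427
Decimal = 3078338427

3078338427


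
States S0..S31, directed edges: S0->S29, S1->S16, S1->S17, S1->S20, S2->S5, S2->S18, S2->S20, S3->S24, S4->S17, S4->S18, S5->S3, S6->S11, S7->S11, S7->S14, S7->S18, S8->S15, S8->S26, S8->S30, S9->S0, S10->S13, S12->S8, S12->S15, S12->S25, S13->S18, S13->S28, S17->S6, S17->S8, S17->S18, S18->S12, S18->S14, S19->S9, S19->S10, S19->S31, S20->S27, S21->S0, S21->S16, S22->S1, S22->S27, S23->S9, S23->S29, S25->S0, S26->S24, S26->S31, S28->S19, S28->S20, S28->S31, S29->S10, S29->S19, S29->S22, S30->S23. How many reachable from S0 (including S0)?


BFS from S0:
  layer 0: {S0}
  layer 1: {S29}
  layer 2: {S10, S19, S22}
  layer 3: {S1, S9, S13, S27, S31}
  layer 4: {S16, S17, S18, S20, S28}
  layer 5: {S6, S8, S12, S14}
  layer 6: {S11, S15, S25, S26, S30}
  layer 7: {S23, S24}
Reachable set: {S0, S1, S6, S8, S9, S10, S11, S12, S13, S14, S15, S16, S17, S18, S19, S20, S22, S23, S24, S25, S26, S27, S28, S29, S30, S31}
Count = 26

26


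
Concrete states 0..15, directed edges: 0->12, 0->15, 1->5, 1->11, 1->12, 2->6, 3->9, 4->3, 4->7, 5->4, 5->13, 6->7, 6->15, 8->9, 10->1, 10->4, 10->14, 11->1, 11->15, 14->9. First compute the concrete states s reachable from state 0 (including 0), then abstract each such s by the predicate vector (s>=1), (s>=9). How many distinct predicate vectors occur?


BFS from 0:
Concrete reachable: {0, 12, 15}
Abstract via predicates (s>=1), (s>=9):
  (0,0) <- {0}
  (1,1) <- {12, 15}
Distinct abstract states = 2

2


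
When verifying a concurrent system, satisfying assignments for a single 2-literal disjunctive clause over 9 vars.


Step 1: Total=2^9=512
Step 2: Unsat when all 2 false: 2^7=128
Step 3: Sat=512-128=384

384


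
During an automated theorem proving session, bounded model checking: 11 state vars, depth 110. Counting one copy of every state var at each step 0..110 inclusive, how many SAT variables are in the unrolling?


BMC unrolls to depth k, creating one copy of each state var for steps 0..k.
Step count = 110 + 1 = 111 (steps 0 through 110)
Vars per step = 11
Total = 11 * 111 = 1221

1221


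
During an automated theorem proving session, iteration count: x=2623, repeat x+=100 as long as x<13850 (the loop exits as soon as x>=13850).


Step 1: x goes from 2623 toward 13850 by 100; the body runs while x<13850, so iterations = ceil((bound-start)/step)
Step 2: Distance=11227
Step 3: ceil(11227/100)=113

113


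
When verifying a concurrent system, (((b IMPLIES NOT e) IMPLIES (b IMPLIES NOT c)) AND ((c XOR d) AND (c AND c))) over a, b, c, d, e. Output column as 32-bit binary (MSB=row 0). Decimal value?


Formula: (((b IMPLIES NOT e) IMPLIES (b IMPLIES NOT c)) AND ((c XOR d) AND (c AND c))) over a, b, c, d, e (32 rows)
Evaluate each row (bits = a,b,c,d,e, MSB first):
  row 0 [00000]: (((0 IMPLIES NOT 0) IMPLIES (0 IMPLIES NOT 0)) AND ((0 XOR 0) AND (0 AND 0))) -> 0
  row 1 [00001]: (((0 IMPLIES NOT 1) IMPLIES (0 IMPLIES NOT 0)) AND ((0 XOR 0) AND (0 AND 0))) -> 0
  row 2 [00010]: (((0 IMPLIES NOT 0) IMPLIES (0 IMPLIES NOT 0)) AND ((0 XOR 1) AND (0 AND 0))) -> 0
  row 3 [00011]: (((0 IMPLIES NOT 1) IMPLIES (0 IMPLIES NOT 0)) AND ((0 XOR 1) AND (0 AND 0))) -> 0
  row 4 [00100]: (((0 IMPLIES NOT 0) IMPLIES (0 IMPLIES NOT 1)) AND ((1 XOR 0) AND (1 AND 1))) -> 1
  row 5 [00101]: (((0 IMPLIES NOT 1) IMPLIES (0 IMPLIES NOT 1)) AND ((1 XOR 0) AND (1 AND 1))) -> 1
  row 6 [00110]: (((0 IMPLIES NOT 0) IMPLIES (0 IMPLIES NOT 1)) AND ((1 XOR 1) AND (1 AND 1))) -> 0
  row 7 [00111]: (((0 IMPLIES NOT 1) IMPLIES (0 IMPLIES NOT 1)) AND ((1 XOR 1) AND (1 AND 1))) -> 0
  row 8 [01000]: (((1 IMPLIES NOT 0) IMPLIES (1 IMPLIES NOT 0)) AND ((0 XOR 0) AND (0 AND 0))) -> 0
  row 9 [01001]: (((1 IMPLIES NOT 1) IMPLIES (1 IMPLIES NOT 0)) AND ((0 XOR 0) AND (0 AND 0))) -> 0
  row 10 [01010]: (((1 IMPLIES NOT 0) IMPLIES (1 IMPLIES NOT 0)) AND ((0 XOR 1) AND (0 AND 0))) -> 0
  row 11 [01011]: (((1 IMPLIES NOT 1) IMPLIES (1 IMPLIES NOT 0)) AND ((0 XOR 1) AND (0 AND 0))) -> 0
  row 12 [01100]: (((1 IMPLIES NOT 0) IMPLIES (1 IMPLIES NOT 1)) AND ((1 XOR 0) AND (1 AND 1))) -> 0
  row 13 [01101]: (((1 IMPLIES NOT 1) IMPLIES (1 IMPLIES NOT 1)) AND ((1 XOR 0) AND (1 AND 1))) -> 1
  row 14 [01110]: (((1 IMPLIES NOT 0) IMPLIES (1 IMPLIES NOT 1)) AND ((1 XOR 1) AND (1 AND 1))) -> 0
  row 15 [01111]: (((1 IMPLIES NOT 1) IMPLIES (1 IMPLIES NOT 1)) AND ((1 XOR 1) AND (1 AND 1))) -> 0
  row 16 [10000]: (((0 IMPLIES NOT 0) IMPLIES (0 IMPLIES NOT 0)) AND ((0 XOR 0) AND (0 AND 0))) -> 0
  row 17 [10001]: (((0 IMPLIES NOT 1) IMPLIES (0 IMPLIES NOT 0)) AND ((0 XOR 0) AND (0 AND 0))) -> 0
  row 18 [10010]: (((0 IMPLIES NOT 0) IMPLIES (0 IMPLIES NOT 0)) AND ((0 XOR 1) AND (0 AND 0))) -> 0
  row 19 [10011]: (((0 IMPLIES NOT 1) IMPLIES (0 IMPLIES NOT 0)) AND ((0 XOR 1) AND (0 AND 0))) -> 0
  row 20 [10100]: (((0 IMPLIES NOT 0) IMPLIES (0 IMPLIES NOT 1)) AND ((1 XOR 0) AND (1 AND 1))) -> 1
  row 21 [10101]: (((0 IMPLIES NOT 1) IMPLIES (0 IMPLIES NOT 1)) AND ((1 XOR 0) AND (1 AND 1))) -> 1
  row 22 [10110]: (((0 IMPLIES NOT 0) IMPLIES (0 IMPLIES NOT 1)) AND ((1 XOR 1) AND (1 AND 1))) -> 0
  row 23 [10111]: (((0 IMPLIES NOT 1) IMPLIES (0 IMPLIES NOT 1)) AND ((1 XOR 1) AND (1 AND 1))) -> 0
  row 24 [11000]: (((1 IMPLIES NOT 0) IMPLIES (1 IMPLIES NOT 0)) AND ((0 XOR 0) AND (0 AND 0))) -> 0
  row 25 [11001]: (((1 IMPLIES NOT 1) IMPLIES (1 IMPLIES NOT 0)) AND ((0 XOR 0) AND (0 AND 0))) -> 0
  row 26 [11010]: (((1 IMPLIES NOT 0) IMPLIES (1 IMPLIES NOT 0)) AND ((0 XOR 1) AND (0 AND 0))) -> 0
  row 27 [11011]: (((1 IMPLIES NOT 1) IMPLIES (1 IMPLIES NOT 0)) AND ((0 XOR 1) AND (0 AND 0))) -> 0
  row 28 [11100]: (((1 IMPLIES NOT 0) IMPLIES (1 IMPLIES NOT 1)) AND ((1 XOR 0) AND (1 AND 1))) -> 0
  row 29 [11101]: (((1 IMPLIES NOT 1) IMPLIES (1 IMPLIES NOT 1)) AND ((1 XOR 0) AND (1 AND 1))) -> 1
  row 30 [11110]: (((1 IMPLIES NOT 0) IMPLIES (1 IMPLIES NOT 1)) AND ((1 XOR 1) AND (1 AND 1))) -> 0
  row 31 [11111]: (((1 IMPLIES NOT 1) IMPLIES (1 IMPLIES NOT 1)) AND ((1 XOR 1) AND (1 AND 1))) -> 0
Full result column, 4 rows per line (a,b,c fixed per line; d,e runs 00..11 left to right):
  rows 0-3 [a,b,c=000]: 0000  = hex 0
  rows 4-7 [a,b,c=001]: 1100  = hex C
  rows 8-11 [a,b,c=010]: 0000  = hex 0
  rows 12-15 [a,b,c=011]: 0100  = hex 4
  rows 16-19 [a,b,c=100]: 0000  = hex 0
  rows 20-23 [a,b,c=101]: 1100  = hex C
  rows 24-27 [a,b,c=110]: 0000  = hex 0
  rows 28-31 [a,b,c=111]: 0100  = hex 4
Output column (row 0 .. row 31) = 00001100000001000000110000000100
Output column grouped in 4s = 0000 1100 0000 0100 0000 1100 0000 0100 = 0x0C040C04
Convert to decimal digit by digit (value = value*16 + digit):
  0 -> 0
  0*16 + 12 (C) = 12
  12*16 + 0 = 192
  192*16 + 4 = 3076
  3076*16 + 0 = 49216
  49216*16 + 12 (C) = 787468
  787468*16 + 0 = 12599488
  12599488*16 + 4 = 201591812
Decimal = 201591812

201591812


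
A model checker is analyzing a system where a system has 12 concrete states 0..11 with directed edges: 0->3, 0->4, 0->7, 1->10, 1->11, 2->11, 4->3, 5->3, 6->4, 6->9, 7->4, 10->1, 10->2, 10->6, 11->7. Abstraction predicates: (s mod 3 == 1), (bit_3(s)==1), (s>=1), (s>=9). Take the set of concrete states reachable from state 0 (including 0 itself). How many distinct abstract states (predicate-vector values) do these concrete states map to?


BFS from 0:
Concrete reachable: {0, 3, 4, 7}
Abstract via predicates (s mod 3 == 1), (bit_3(s)==1), (s>=1), (s>=9):
  (0,0,0,0) <- {0}
  (0,0,1,0) <- {3}
  (1,0,1,0) <- {4, 7}
Distinct abstract states = 3

3


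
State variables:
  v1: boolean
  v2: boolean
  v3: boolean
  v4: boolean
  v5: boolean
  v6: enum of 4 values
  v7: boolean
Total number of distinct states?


State space = product of domain sizes of all variables.
Domain sizes:
  v1 (boolean): 2
  v2 (boolean): 2
  v3 (boolean): 2
  v4 (boolean): 2
  v5 (boolean): 2
  v6 (enum of 4 values): 4
  v7 (boolean): 2
Product = 2 * 2 * 2 * 2 * 2 * 4 * 2 = 256

256
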